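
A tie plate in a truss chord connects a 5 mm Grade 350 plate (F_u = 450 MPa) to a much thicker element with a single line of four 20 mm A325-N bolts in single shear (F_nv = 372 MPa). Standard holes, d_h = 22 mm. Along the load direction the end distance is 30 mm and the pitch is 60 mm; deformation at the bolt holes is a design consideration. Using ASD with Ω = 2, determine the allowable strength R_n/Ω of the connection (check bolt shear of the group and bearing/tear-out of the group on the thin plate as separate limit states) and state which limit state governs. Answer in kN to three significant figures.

180 kN (bearing governs)

Bolt shear: A_b = π·20²/4 = 314.2 mm²; R_n = 372 × 314.2 × 4 × 1 / 1000 = 467.5 kN → 467.5 / 2 = 234 kN.
Bearing (1.2 l_c t F_u ≤ 2.4 d t F_u): upper limit = 2.4·20·5·450 / 1000 = 108 kN.
  Edge l_c = 30 − 22/2 = 19 → r_n = 51.3 kN; interior l_c = 60 − 22 = 38 → r_n = 102.6 kN.
  R_n,bearing = 1·51.3 + 3·102.6 = 359.1 kN → 359.1 / 2 = 180 kN.
Bearing governs: 180 kN.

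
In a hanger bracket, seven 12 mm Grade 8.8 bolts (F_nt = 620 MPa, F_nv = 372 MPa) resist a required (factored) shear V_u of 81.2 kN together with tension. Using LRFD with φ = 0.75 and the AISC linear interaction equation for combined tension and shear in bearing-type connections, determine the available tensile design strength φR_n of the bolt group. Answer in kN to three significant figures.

343 kN

A_b = π·12²/4 = 113.1 mm²; f_rv = 81.2 × 1000 / (7 × 113.1) = 102.6 MPa.
F'_nt = 1.3 F_nt − (F_nt / φF_nv) f_rv = 1.3·620 − (620/(0.75·372))·102.6 = 578.1 MPa, capped at F_nt → F'_nt = 578.1 MPa.
R_n = F'_nt · A_b · n = 578.1 × 113.1 × 7 / 1000 = 457.7 kN.
Design strength φR_n = 0.75 × 457.7 = 343 kN.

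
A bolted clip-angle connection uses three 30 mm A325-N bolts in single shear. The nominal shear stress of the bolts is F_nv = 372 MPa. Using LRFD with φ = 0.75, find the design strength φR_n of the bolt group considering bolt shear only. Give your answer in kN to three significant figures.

592 kN

A_b = π × 30² / 4 = 706.9 mm².
R_n = F_nv · A_b · n · n_s = 372 × 706.9 × 3 × 1 / 1000 = 788.9 kN.
Design strength φR_n = 0.75 × 788.9 = 592 kN.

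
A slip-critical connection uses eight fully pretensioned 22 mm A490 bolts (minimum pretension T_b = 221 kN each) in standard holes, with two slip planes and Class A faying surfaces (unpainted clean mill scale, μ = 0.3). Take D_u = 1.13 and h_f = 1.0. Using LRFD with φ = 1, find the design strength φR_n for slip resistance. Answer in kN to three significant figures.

R_n = μ · D_u · h_f · T_b · n_s · n_b = 0.3 × 1.13 × 1.0 × 221 × 2 × 8 = 1199 kN.
Design strength φR_n = 1 × 1199 = 1200 kN.

1200 kN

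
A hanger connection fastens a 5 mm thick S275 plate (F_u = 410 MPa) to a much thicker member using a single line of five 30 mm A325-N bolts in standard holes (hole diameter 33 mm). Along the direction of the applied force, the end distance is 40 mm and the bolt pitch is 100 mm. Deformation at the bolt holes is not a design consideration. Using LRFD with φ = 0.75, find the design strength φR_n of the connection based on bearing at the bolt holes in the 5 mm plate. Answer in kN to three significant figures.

608 kN

Per bolt r_n = 1.5 l_c t F_u ≤ 3.0 d t F_u; upper limit = 3.0 × 30 × 5 × 410 / 1000 = 184.5 kN.
Edge bolt: l_c = 40 − 33/2 = 23.5 mm → 1.5 × 23.5 × 5 × 410 / 1000 = 72.26 → r_n = 72.26 kN.
Interior bolts: l_c = 100 − 33 = 67 mm → 1.5 × 67 × 5 × 410 / 1000 = 206 → r_n = 184.5 kN.
R_n = 1 × 72.26 + 4 × 184.5 = 810.3 kN.
Design strength φR_n = 0.75 × 810.3 = 608 kN.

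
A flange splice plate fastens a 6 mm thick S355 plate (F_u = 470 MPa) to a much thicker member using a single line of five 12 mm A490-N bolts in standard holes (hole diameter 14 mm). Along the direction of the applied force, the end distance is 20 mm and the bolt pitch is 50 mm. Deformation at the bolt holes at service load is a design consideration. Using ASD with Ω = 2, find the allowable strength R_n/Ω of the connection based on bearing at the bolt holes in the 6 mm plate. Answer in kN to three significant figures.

Per bolt r_n = 1.2 l_c t F_u ≤ 2.4 d t F_u; upper limit = 2.4 × 12 × 6 × 470 / 1000 = 81.22 kN.
Edge bolt: l_c = 20 − 14/2 = 13 mm → 1.2 × 13 × 6 × 470 / 1000 = 43.99 → r_n = 43.99 kN.
Interior bolts: l_c = 50 − 14 = 36 mm → 1.2 × 36 × 6 × 470 / 1000 = 121.8 → r_n = 81.22 kN.
R_n = 1 × 43.99 + 4 × 81.22 = 368.9 kN.
Allowable strength R_n/Ω = 368.9 / 2 = 184 kN.

184 kN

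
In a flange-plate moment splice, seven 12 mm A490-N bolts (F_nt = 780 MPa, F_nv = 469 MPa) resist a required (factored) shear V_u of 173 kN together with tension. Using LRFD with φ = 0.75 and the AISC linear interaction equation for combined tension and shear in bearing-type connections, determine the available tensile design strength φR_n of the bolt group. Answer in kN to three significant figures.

A_b = π·12²/4 = 113.1 mm²; f_rv = 173 × 1000 / (7 × 113.1) = 218.5 MPa.
F'_nt = 1.3 F_nt − (F_nt / φF_nv) f_rv = 1.3·780 − (780/(0.75·469))·218.5 = 529.4 MPa, capped at F_nt → F'_nt = 529.4 MPa.
R_n = F'_nt · A_b · n = 529.4 × 113.1 × 7 / 1000 = 419.1 kN.
Design strength φR_n = 0.75 × 419.1 = 314 kN.

314 kN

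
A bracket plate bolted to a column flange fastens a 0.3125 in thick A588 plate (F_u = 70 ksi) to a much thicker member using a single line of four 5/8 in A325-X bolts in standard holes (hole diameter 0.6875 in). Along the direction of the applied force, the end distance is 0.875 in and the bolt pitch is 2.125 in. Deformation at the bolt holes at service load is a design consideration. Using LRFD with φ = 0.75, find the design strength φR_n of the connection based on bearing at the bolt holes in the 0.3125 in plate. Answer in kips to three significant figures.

84.3 kips

Per bolt r_n = 1.2 l_c t F_u ≤ 2.4 d t F_u; upper limit = 2.4 × 0.625 × 0.3125 × 70 = 32.81 kips.
Edge bolt: l_c = 0.875 − 0.6875/2 = 0.5312 in → 1.2 × 0.5312 × 0.3125 × 70 = 13.95 → r_n = 13.95 kips.
Interior bolts: l_c = 2.125 − 0.6875 = 1.438 in → 1.2 × 1.438 × 0.3125 × 70 = 37.73 → r_n = 32.81 kips.
R_n = 1 × 13.95 + 3 × 32.81 = 112.4 kips.
Design strength φR_n = 0.75 × 112.4 = 84.3 kips.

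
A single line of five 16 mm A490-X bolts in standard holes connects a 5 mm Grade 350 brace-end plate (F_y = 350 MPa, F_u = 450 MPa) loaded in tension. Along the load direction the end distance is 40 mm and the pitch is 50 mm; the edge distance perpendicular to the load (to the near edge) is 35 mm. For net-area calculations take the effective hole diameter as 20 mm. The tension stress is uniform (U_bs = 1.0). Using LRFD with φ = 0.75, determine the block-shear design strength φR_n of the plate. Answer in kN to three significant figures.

Shear plane L_v = 40 + 4·50 = 240 mm; A_gv = 240 × 5 = 1200 mm².
A_nv = (240 − 4.5·20) × 5 = 750 mm².
A_nt = (35 − 0.5·20) × 5 = 125 mm².
0.6 F_u A_nv = 202.5 kN; 0.6 F_y A_gv = 252 kN → shear rupture governs the shear term.
R_n = 202.5 + 1.0 × 450 × 125 / 1000 = 258.8 kN.
Design strength φR_n = 0.75 × 258.8 = 194 kN.

194 kN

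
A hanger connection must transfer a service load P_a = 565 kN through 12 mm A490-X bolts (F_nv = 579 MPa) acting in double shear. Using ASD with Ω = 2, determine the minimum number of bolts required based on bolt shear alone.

A_b = π·12²/4 = 113.1 mm².
Per-bolt allowable strength R_n/Ω = 579 × 113.1 × 2 / 1000 / 2 = 65.48 kN.
n ≥ 565 / 65.48 = 8.628 → use 9 bolts.

9 bolts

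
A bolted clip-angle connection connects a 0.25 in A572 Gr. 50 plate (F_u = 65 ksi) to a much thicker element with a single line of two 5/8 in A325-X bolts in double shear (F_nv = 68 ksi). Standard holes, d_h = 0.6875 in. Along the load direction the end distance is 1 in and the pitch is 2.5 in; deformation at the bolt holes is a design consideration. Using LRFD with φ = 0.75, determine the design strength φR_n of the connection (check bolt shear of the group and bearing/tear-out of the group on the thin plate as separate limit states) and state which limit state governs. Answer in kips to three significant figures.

Bolt shear: A_b = π·0.625²/4 = 0.3068 in²; R_n = 68 × 0.3068 × 2 × 2 = 83.45 kips → 0.75 × 83.45 = 62.6 kips.
Bearing (1.2 l_c t F_u ≤ 2.4 d t F_u): upper limit = 2.4·0.625·0.25·65 = 24.38 kips.
  Edge l_c = 1 − 0.6875/2 = 0.6562 → r_n = 12.8 kips; interior l_c = 2.5 − 0.6875 = 1.812 → r_n = 24.38 kips.
  R_n,bearing = 1·12.8 + 1·24.38 = 37.17 kips → 0.75 × 37.17 = 27.9 kips.
Bearing governs: 27.9 kips.

27.9 kips (bearing governs)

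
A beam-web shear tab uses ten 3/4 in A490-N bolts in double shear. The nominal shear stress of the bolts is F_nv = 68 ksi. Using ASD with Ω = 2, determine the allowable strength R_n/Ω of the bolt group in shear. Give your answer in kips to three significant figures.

A_b = π × 0.75² / 4 = 0.4418 in².
R_n = F_nv · A_b · n · n_s = 68 × 0.4418 × 10 × 2 = 600.8 kips.
Allowable strength R_n/Ω = 600.8 / 2 = 300 kips.

300 kips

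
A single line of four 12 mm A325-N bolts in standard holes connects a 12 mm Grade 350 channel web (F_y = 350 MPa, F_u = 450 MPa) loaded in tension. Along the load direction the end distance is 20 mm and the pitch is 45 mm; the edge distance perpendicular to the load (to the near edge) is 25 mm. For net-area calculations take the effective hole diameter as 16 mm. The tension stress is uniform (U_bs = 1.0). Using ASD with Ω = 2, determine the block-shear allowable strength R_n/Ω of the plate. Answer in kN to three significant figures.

206 kN

Shear plane L_v = 20 + 3·45 = 155 mm; A_gv = 155 × 12 = 1860 mm².
A_nv = (155 − 3.5·16) × 12 = 1188 mm².
A_nt = (25 − 0.5·16) × 12 = 204 mm².
0.6 F_u A_nv = 320.8 kN; 0.6 F_y A_gv = 390.6 kN → shear rupture governs the shear term.
R_n = 320.8 + 1.0 × 450 × 204 / 1000 = 412.6 kN.
Allowable strength R_n/Ω = 412.6 / 2 = 206 kN.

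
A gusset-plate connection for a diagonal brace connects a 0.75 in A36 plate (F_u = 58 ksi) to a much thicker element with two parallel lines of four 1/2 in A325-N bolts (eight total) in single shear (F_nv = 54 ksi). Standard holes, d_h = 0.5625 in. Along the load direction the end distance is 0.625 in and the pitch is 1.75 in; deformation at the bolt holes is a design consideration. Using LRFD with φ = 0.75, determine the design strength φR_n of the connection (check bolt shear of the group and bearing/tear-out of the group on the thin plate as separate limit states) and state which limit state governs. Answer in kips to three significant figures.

Bolt shear: A_b = π·0.5²/4 = 0.1963 in²; R_n = 54 × 0.1963 × 8 × 1 = 84.82 kips → 0.75 × 84.82 = 63.6 kips.
Bearing (1.2 l_c t F_u ≤ 2.4 d t F_u): upper limit = 2.4·0.5·0.75·58 = 52.2 kips.
  Edge l_c = 0.625 − 0.5625/2 = 0.3438 → r_n = 17.94 kips; interior l_c = 1.75 − 0.5625 = 1.188 → r_n = 52.2 kips.
  R_n,bearing = 2·17.94 + 6·52.2 = 349.1 kips → 0.75 × 349.1 = 262 kips.
Bolt shear governs: 63.6 kips.

63.6 kips (bolt shear governs)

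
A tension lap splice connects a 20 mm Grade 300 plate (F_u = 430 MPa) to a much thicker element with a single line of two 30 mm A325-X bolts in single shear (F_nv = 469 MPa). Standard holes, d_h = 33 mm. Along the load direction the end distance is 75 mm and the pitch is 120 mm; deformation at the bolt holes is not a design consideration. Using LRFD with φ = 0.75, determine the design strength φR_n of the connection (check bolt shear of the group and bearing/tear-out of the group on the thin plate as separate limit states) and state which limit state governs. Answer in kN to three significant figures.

Bolt shear: A_b = π·30²/4 = 706.9 mm²; R_n = 469 × 706.9 × 2 × 1 / 1000 = 663 kN → 0.75 × 663 = 497 kN.
Bearing (1.5 l_c t F_u ≤ 3.0 d t F_u): upper limit = 3.0·30·20·430 / 1000 = 774 kN.
  Edge l_c = 75 − 33/2 = 58.5 → r_n = 754.6 kN; interior l_c = 120 − 33 = 87 → r_n = 774 kN.
  R_n,bearing = 1·754.6 + 1·774 = 1529 kN → 0.75 × 1529 = 1150 kN.
Bolt shear governs: 497 kN.

497 kN (bolt shear governs)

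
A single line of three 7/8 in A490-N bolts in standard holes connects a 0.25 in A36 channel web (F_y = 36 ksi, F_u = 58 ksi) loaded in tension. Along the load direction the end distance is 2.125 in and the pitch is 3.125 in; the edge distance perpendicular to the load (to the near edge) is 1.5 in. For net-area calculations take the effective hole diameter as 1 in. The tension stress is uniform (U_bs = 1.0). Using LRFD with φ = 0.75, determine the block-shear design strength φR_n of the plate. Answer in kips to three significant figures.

44.8 kips

Shear plane L_v = 2.125 + 2·3.125 = 8.375 in; A_gv = 8.375 × 0.25 = 2.094 in².
A_nv = (8.375 − 2.5·1) × 0.25 = 1.469 in².
A_nt = (1.5 − 0.5·1) × 0.25 = 0.25 in².
0.6 F_u A_nv = 51.11 kips; 0.6 F_y A_gv = 45.22 kips → shear yielding governs the shear term.
R_n = 45.22 + 1.0 × 58 × 0.25 = 59.72 kips.
Design strength φR_n = 0.75 × 59.72 = 44.8 kips.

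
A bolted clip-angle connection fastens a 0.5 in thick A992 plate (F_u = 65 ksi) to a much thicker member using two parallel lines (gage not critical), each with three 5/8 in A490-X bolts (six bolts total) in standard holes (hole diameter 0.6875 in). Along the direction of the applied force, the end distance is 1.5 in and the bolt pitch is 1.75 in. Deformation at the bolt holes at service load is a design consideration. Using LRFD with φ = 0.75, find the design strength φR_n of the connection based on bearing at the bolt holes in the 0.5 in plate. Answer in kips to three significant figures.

Per bolt r_n = 1.2 l_c t F_u ≤ 2.4 d t F_u; upper limit = 2.4 × 0.625 × 0.5 × 65 = 48.75 kips.
Edge bolt: l_c = 1.5 − 0.6875/2 = 1.156 in → 1.2 × 1.156 × 0.5 × 65 = 45.09 → r_n = 45.09 kips.
Interior bolts: l_c = 1.75 − 0.6875 = 1.062 in → 1.2 × 1.062 × 0.5 × 65 = 41.44 → r_n = 41.44 kips.
R_n = 2 × 45.09 + 4 × 41.44 = 255.9 kips.
Design strength φR_n = 0.75 × 255.9 = 192 kips.

192 kips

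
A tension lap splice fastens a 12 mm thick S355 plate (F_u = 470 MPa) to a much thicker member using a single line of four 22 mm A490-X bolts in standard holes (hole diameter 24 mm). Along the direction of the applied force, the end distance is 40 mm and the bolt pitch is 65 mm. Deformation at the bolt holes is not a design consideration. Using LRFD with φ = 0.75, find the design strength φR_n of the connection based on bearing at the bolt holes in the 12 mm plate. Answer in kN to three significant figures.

Per bolt r_n = 1.5 l_c t F_u ≤ 3.0 d t F_u; upper limit = 3.0 × 22 × 12 × 470 / 1000 = 372.2 kN.
Edge bolt: l_c = 40 − 24/2 = 28 mm → 1.5 × 28 × 12 × 470 / 1000 = 236.9 → r_n = 236.9 kN.
Interior bolts: l_c = 65 − 24 = 41 mm → 1.5 × 41 × 12 × 470 / 1000 = 346.9 → r_n = 346.9 kN.
R_n = 1 × 236.9 + 3 × 346.9 = 1277 kN.
Design strength φR_n = 0.75 × 1277 = 958 kN.

958 kN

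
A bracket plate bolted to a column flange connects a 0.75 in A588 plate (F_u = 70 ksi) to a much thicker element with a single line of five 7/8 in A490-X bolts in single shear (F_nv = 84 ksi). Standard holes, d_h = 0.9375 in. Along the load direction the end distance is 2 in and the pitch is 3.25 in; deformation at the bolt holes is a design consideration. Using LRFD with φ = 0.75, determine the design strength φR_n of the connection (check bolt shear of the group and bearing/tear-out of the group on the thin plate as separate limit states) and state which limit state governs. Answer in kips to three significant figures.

189 kips (bolt shear governs)

Bolt shear: A_b = π·0.875²/4 = 0.6013 in²; R_n = 84 × 0.6013 × 5 × 1 = 252.6 kips → 0.75 × 252.6 = 189 kips.
Bearing (1.2 l_c t F_u ≤ 2.4 d t F_u): upper limit = 2.4·0.875·0.75·70 = 110.3 kips.
  Edge l_c = 2 − 0.9375/2 = 1.531 → r_n = 96.47 kips; interior l_c = 3.25 − 0.9375 = 2.312 → r_n = 110.3 kips.
  R_n,bearing = 1·96.47 + 4·110.3 = 537.5 kips → 0.75 × 537.5 = 403 kips.
Bolt shear governs: 189 kips.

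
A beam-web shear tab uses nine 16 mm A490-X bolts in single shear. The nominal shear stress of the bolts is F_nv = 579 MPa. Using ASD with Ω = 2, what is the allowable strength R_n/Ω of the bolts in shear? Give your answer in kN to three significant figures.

524 kN

A_b = π × 16² / 4 = 201.1 mm².
R_n = F_nv · A_b · n · n_s = 579 × 201.1 × 9 × 1 / 1000 = 1048 kN.
Allowable strength R_n/Ω = 1048 / 2 = 524 kN.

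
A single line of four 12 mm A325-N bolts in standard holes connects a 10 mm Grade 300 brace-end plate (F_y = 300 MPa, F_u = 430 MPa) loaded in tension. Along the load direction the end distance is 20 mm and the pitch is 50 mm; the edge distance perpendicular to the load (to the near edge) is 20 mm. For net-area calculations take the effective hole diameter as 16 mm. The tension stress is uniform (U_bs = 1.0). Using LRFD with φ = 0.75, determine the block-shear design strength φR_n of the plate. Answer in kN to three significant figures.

Shear plane L_v = 20 + 3·50 = 170 mm; A_gv = 170 × 10 = 1700 mm².
A_nv = (170 − 3.5·16) × 10 = 1140 mm².
A_nt = (20 − 0.5·16) × 10 = 120 mm².
0.6 F_u A_nv = 294.1 kN; 0.6 F_y A_gv = 306 kN → shear rupture governs the shear term.
R_n = 294.1 + 1.0 × 430 × 120 / 1000 = 345.7 kN.
Design strength φR_n = 0.75 × 345.7 = 259 kN.

259 kN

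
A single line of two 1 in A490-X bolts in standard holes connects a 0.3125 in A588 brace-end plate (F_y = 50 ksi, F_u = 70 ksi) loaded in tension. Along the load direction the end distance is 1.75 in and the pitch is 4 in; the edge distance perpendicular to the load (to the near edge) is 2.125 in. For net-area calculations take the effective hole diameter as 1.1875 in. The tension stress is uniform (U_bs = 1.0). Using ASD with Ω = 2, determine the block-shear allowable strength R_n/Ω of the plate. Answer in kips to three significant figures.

Shear plane L_v = 1.75 + 1·4 = 5.75 in; A_gv = 5.75 × 0.3125 = 1.797 in².
A_nv = (5.75 − 1.5·1.1875) × 0.3125 = 1.24 in².
A_nt = (2.125 − 0.5·1.1875) × 0.3125 = 0.4785 in².
0.6 F_u A_nv = 52.09 kips; 0.6 F_y A_gv = 53.91 kips → shear rupture governs the shear term.
R_n = 52.09 + 1.0 × 70 × 0.4785 = 85.59 kips.
Allowable strength R_n/Ω = 85.59 / 2 = 42.8 kips.

42.8 kips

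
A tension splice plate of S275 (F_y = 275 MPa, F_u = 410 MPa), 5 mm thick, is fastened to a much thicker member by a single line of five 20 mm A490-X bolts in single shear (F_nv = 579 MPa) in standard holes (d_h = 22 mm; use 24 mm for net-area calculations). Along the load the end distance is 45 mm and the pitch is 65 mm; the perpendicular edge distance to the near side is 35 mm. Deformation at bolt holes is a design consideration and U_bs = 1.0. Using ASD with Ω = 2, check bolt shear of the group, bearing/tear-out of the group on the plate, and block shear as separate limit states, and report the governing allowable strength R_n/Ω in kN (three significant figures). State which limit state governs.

145 kN (block shear governs)

Bolt shear: A_b = π·20²/4 = 314.2 mm²; R_n = 579 × 314.2 × 5 × 1 / 1000 = 909.5 kN → 909.5 / 2 = 455 kN.
Bearing: edge l_c = 34, r_n = 83.64 kN; interior l_c = 43, r_n = 98.4 kN; R_n = 83.64 + 4·98.4 = 477.2 kN → 239 kN.
Block shear: A_gv = 1525, A_nv = 985, A_nt = 115 mm²; R_n = min(0.6F_uA_nv, 0.6F_yA_gv) + U_bs·F_u·A_nt = 289.5 kN → 145 kN.
Block shear governs: 145 kN.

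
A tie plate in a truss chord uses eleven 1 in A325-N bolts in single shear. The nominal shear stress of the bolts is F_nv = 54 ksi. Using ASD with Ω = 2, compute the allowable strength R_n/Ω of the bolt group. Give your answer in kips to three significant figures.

A_b = π × 1² / 4 = 0.7854 in².
R_n = F_nv · A_b · n · n_s = 54 × 0.7854 × 11 × 1 = 466.5 kips.
Allowable strength R_n/Ω = 466.5 / 2 = 233 kips.

233 kips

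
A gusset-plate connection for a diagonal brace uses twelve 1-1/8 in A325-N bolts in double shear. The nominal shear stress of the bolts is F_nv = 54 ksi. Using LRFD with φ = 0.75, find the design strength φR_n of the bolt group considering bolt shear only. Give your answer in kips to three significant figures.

A_b = π × 1.125² / 4 = 0.994 in².
R_n = F_nv · A_b · n · n_s = 54 × 0.994 × 12 × 2 = 1288 kips.
Design strength φR_n = 0.75 × 1288 = 966 kips.

966 kips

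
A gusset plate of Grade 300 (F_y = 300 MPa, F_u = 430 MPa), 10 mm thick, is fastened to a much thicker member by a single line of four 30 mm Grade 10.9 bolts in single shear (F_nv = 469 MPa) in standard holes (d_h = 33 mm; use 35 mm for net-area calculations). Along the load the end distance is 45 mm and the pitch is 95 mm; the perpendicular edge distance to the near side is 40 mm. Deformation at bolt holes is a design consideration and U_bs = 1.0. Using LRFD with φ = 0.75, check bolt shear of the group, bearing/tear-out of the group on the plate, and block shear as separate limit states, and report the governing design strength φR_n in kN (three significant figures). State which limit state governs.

474 kN (block shear governs)

Bolt shear: A_b = π·30²/4 = 706.9 mm²; R_n = 469 × 706.9 × 4 × 1 / 1000 = 1326 kN → 0.75 × 1326 = 995 kN.
Bearing: edge l_c = 28.5, r_n = 147.1 kN; interior l_c = 62, r_n = 309.6 kN; R_n = 147.1 + 3·309.6 = 1076 kN → 807 kN.
Block shear: A_gv = 3300, A_nv = 2075, A_nt = 225 mm²; R_n = min(0.6F_uA_nv, 0.6F_yA_gv) + U_bs·F_u·A_nt = 632.1 kN → 474 kN.
Block shear governs: 474 kN.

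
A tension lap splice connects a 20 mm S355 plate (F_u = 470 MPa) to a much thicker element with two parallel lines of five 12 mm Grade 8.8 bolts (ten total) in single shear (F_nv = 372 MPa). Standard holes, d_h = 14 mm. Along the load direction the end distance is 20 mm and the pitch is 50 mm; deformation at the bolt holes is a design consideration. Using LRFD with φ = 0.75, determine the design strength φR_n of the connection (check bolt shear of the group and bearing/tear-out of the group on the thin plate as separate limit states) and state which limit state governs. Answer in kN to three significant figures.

316 kN (bolt shear governs)

Bolt shear: A_b = π·12²/4 = 113.1 mm²; R_n = 372 × 113.1 × 10 × 1 / 1000 = 420.7 kN → 0.75 × 420.7 = 316 kN.
Bearing (1.2 l_c t F_u ≤ 2.4 d t F_u): upper limit = 2.4·12·20·470 / 1000 = 270.7 kN.
  Edge l_c = 20 − 14/2 = 13 → r_n = 146.6 kN; interior l_c = 50 − 14 = 36 → r_n = 270.7 kN.
  R_n,bearing = 2·146.6 + 8·270.7 = 2459 kN → 0.75 × 2459 = 1840 kN.
Bolt shear governs: 316 kN.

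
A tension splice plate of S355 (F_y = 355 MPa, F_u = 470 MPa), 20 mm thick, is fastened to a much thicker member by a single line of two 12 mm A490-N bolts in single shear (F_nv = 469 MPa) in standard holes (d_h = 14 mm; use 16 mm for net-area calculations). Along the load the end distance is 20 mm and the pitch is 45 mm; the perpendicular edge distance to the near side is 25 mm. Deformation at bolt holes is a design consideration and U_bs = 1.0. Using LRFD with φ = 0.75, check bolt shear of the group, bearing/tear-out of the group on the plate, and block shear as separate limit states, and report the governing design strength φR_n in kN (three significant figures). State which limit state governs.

79.6 kN (bolt shear governs)

Bolt shear: A_b = π·12²/4 = 113.1 mm²; R_n = 469 × 113.1 × 2 × 1 / 1000 = 106.1 kN → 0.75 × 106.1 = 79.6 kN.
Bearing: edge l_c = 13, r_n = 146.6 kN; interior l_c = 31, r_n = 270.7 kN; R_n = 146.6 + 1·270.7 = 417.4 kN → 313 kN.
Block shear: A_gv = 1300, A_nv = 820, A_nt = 340 mm²; R_n = min(0.6F_uA_nv, 0.6F_yA_gv) + U_bs·F_u·A_nt = 391 kN → 293 kN.
Bolt shear governs: 79.6 kN.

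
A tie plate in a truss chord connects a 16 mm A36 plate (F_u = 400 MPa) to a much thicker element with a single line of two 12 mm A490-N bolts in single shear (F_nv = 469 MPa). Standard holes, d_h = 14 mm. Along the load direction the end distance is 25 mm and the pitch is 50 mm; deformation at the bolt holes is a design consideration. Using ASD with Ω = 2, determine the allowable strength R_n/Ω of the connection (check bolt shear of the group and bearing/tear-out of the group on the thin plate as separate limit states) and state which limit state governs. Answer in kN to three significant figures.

Bolt shear: A_b = π·12²/4 = 113.1 mm²; R_n = 469 × 113.1 × 2 × 1 / 1000 = 106.1 kN → 106.1 / 2 = 53 kN.
Bearing (1.2 l_c t F_u ≤ 2.4 d t F_u): upper limit = 2.4·12·16·400 / 1000 = 184.3 kN.
  Edge l_c = 25 − 14/2 = 18 → r_n = 138.2 kN; interior l_c = 50 − 14 = 36 → r_n = 184.3 kN.
  R_n,bearing = 1·138.2 + 1·184.3 = 322.6 kN → 322.6 / 2 = 161 kN.
Bolt shear governs: 53 kN.

53 kN (bolt shear governs)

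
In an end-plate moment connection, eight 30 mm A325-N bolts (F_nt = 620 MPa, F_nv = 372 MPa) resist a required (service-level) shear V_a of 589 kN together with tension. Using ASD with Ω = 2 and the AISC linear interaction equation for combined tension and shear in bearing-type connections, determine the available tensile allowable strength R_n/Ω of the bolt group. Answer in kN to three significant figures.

A_b = π·30²/4 = 706.9 mm²; f_rv = 589 × 1000 / (8 × 706.9) = 104.2 MPa.
F'_nt = 1.3 F_nt − (Ω F_nt / F_nv) f_rv = 1.3·620 − (2·620/372)·104.2 = 458.8 MPa, capped at F_nt → F'_nt = 458.8 MPa.
R_n = F'_nt · A_b · n = 458.8 × 706.9 × 8 / 1000 = 2594 kN.
Allowable strength R_n/Ω = 2594 / 2 = 1300 kN.

1300 kN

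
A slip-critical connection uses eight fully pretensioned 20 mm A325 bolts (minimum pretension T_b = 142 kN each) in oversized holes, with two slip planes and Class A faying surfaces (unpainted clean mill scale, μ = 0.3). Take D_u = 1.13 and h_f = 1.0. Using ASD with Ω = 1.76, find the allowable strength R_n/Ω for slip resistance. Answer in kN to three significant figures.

438 kN

R_n = μ · D_u · h_f · T_b · n_s · n_b = 0.3 × 1.13 × 1.0 × 142 × 2 × 8 = 770.2 kN.
Allowable strength R_n/Ω = 770.2 / 1.76 = 438 kN.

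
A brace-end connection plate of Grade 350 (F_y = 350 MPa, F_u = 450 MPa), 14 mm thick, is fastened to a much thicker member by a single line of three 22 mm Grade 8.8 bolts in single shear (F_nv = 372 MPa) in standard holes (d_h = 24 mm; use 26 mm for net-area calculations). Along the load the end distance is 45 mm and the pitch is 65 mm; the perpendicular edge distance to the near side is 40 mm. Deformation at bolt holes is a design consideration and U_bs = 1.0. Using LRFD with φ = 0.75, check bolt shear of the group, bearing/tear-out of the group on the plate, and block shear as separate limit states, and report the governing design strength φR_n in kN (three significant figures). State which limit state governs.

318 kN (bolt shear governs)

Bolt shear: A_b = π·22²/4 = 380.1 mm²; R_n = 372 × 380.1 × 3 × 1 / 1000 = 424.2 kN → 0.75 × 424.2 = 318 kN.
Bearing: edge l_c = 33, r_n = 249.5 kN; interior l_c = 41, r_n = 310 kN; R_n = 249.5 + 2·310 = 869.4 kN → 652 kN.
Block shear: A_gv = 2450, A_nv = 1540, A_nt = 378 mm²; R_n = min(0.6F_uA_nv, 0.6F_yA_gv) + U_bs·F_u·A_nt = 585.9 kN → 439 kN.
Bolt shear governs: 318 kN.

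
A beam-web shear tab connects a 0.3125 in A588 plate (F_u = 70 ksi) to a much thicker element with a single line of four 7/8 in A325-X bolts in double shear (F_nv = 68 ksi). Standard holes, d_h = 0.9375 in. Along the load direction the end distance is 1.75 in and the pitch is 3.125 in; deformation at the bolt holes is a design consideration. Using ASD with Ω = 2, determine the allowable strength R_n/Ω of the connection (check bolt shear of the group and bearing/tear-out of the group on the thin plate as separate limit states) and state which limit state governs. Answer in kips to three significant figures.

Bolt shear: A_b = π·0.875²/4 = 0.6013 in²; R_n = 68 × 0.6013 × 4 × 2 = 327.1 kips → 327.1 / 2 = 164 kips.
Bearing (1.2 l_c t F_u ≤ 2.4 d t F_u): upper limit = 2.4·0.875·0.3125·70 = 45.94 kips.
  Edge l_c = 1.75 − 0.9375/2 = 1.281 → r_n = 33.63 kips; interior l_c = 3.125 − 0.9375 = 2.188 → r_n = 45.94 kips.
  R_n,bearing = 1·33.63 + 3·45.94 = 171.4 kips → 171.4 / 2 = 85.7 kips.
Bearing governs: 85.7 kips.

85.7 kips (bearing governs)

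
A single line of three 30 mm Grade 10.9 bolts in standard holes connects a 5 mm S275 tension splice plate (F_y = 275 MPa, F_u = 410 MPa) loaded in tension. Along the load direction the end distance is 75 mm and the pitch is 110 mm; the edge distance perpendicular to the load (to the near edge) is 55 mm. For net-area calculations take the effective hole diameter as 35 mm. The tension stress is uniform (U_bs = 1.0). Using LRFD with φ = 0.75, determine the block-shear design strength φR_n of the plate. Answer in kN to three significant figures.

240 kN

Shear plane L_v = 75 + 2·110 = 295 mm; A_gv = 295 × 5 = 1475 mm².
A_nv = (295 − 2.5·35) × 5 = 1038 mm².
A_nt = (55 − 0.5·35) × 5 = 187.5 mm².
0.6 F_u A_nv = 255.2 kN; 0.6 F_y A_gv = 243.4 kN → shear yielding governs the shear term.
R_n = 243.4 + 1.0 × 410 × 187.5 / 1000 = 320.2 kN.
Design strength φR_n = 0.75 × 320.2 = 240 kN.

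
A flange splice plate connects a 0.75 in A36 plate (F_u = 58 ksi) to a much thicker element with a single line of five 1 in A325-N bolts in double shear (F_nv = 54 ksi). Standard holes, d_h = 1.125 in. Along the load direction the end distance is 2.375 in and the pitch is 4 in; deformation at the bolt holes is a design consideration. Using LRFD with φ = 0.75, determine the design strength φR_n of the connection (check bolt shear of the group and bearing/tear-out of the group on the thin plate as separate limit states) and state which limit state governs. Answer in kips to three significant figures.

318 kips (bolt shear governs)

Bolt shear: A_b = π·1²/4 = 0.7854 in²; R_n = 54 × 0.7854 × 5 × 2 = 424.1 kips → 0.75 × 424.1 = 318 kips.
Bearing (1.2 l_c t F_u ≤ 2.4 d t F_u): upper limit = 2.4·1·0.75·58 = 104.4 kips.
  Edge l_c = 2.375 − 1.125/2 = 1.812 → r_n = 94.61 kips; interior l_c = 4 − 1.125 = 2.875 → r_n = 104.4 kips.
  R_n,bearing = 1·94.61 + 4·104.4 = 512.2 kips → 0.75 × 512.2 = 384 kips.
Bolt shear governs: 318 kips.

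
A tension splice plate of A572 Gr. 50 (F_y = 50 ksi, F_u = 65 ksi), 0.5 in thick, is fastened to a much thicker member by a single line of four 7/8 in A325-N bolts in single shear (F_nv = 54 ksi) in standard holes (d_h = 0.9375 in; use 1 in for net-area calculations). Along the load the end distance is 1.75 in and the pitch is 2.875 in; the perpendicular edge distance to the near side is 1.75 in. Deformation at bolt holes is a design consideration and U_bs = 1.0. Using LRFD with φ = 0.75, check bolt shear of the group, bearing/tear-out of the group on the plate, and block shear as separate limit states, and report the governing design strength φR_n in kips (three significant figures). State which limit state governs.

Bolt shear: A_b = π·0.875²/4 = 0.6013 in²; R_n = 54 × 0.6013 × 4 × 1 = 129.9 kips → 0.75 × 129.9 = 97.4 kips.
Bearing: edge l_c = 1.281, r_n = 49.97 kips; interior l_c = 1.938, r_n = 68.25 kips; R_n = 49.97 + 3·68.25 = 254.7 kips → 191 kips.
Block shear: A_gv = 5.188, A_nv = 3.438, A_nt = 0.625 in²; R_n = min(0.6F_uA_nv, 0.6F_yA_gv) + U_bs·F_u·A_nt = 174.7 kips → 131 kips.
Bolt shear governs: 97.4 kips.

97.4 kips (bolt shear governs)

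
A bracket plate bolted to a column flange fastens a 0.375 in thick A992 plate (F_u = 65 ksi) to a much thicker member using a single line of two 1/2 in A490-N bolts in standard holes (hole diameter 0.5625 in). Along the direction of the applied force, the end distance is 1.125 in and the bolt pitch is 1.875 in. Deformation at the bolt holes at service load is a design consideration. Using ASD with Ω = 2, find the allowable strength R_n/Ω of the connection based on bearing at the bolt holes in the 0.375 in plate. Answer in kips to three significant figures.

Per bolt r_n = 1.2 l_c t F_u ≤ 2.4 d t F_u; upper limit = 2.4 × 0.5 × 0.375 × 65 = 29.25 kips.
Edge bolt: l_c = 1.125 − 0.5625/2 = 0.8438 in → 1.2 × 0.8438 × 0.375 × 65 = 24.68 → r_n = 24.68 kips.
Interior bolts: l_c = 1.875 − 0.5625 = 1.312 in → 1.2 × 1.312 × 0.375 × 65 = 38.39 → r_n = 29.25 kips.
R_n = 1 × 24.68 + 1 × 29.25 = 53.93 kips.
Allowable strength R_n/Ω = 53.93 / 2 = 27 kips.

27 kips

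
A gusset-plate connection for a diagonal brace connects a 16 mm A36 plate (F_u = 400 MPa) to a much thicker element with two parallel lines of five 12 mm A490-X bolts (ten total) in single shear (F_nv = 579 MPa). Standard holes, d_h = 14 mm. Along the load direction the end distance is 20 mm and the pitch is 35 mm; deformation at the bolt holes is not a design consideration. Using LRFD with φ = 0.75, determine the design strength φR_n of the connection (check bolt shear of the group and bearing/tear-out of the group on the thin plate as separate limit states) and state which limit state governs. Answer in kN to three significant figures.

Bolt shear: A_b = π·12²/4 = 113.1 mm²; R_n = 579 × 113.1 × 10 × 1 / 1000 = 654.8 kN → 0.75 × 654.8 = 491 kN.
Bearing (1.5 l_c t F_u ≤ 3.0 d t F_u): upper limit = 3.0·12·16·400 / 1000 = 230.4 kN.
  Edge l_c = 20 − 14/2 = 13 → r_n = 124.8 kN; interior l_c = 35 − 14 = 21 → r_n = 201.6 kN.
  R_n,bearing = 2·124.8 + 8·201.6 = 1862 kN → 0.75 × 1862 = 1400 kN.
Bolt shear governs: 491 kN.

491 kN (bolt shear governs)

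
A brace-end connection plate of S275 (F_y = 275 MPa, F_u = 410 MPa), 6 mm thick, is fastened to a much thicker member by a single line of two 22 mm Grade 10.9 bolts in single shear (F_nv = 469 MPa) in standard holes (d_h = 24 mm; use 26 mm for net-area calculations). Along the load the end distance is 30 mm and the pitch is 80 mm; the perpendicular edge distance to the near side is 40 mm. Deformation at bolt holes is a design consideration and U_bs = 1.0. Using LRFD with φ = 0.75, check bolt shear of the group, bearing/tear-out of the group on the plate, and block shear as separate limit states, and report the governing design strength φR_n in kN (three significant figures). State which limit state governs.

Bolt shear: A_b = π·22²/4 = 380.1 mm²; R_n = 469 × 380.1 × 2 × 1 / 1000 = 356.6 kN → 0.75 × 356.6 = 267 kN.
Bearing: edge l_c = 18, r_n = 53.14 kN; interior l_c = 56, r_n = 129.9 kN; R_n = 53.14 + 1·129.9 = 183 kN → 137 kN.
Block shear: A_gv = 660, A_nv = 426, A_nt = 162 mm²; R_n = min(0.6F_uA_nv, 0.6F_yA_gv) + U_bs·F_u·A_nt = 171.2 kN → 128 kN.
Block shear governs: 128 kN.

128 kN (block shear governs)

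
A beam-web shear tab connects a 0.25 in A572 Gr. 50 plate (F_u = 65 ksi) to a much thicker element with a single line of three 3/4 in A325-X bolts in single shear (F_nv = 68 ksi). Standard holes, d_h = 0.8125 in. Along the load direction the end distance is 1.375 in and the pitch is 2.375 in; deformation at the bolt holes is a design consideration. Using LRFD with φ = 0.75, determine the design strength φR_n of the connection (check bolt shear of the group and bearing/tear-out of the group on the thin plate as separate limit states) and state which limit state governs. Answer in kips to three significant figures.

Bolt shear: A_b = π·0.75²/4 = 0.4418 in²; R_n = 68 × 0.4418 × 3 × 1 = 90.12 kips → 0.75 × 90.12 = 67.6 kips.
Bearing (1.2 l_c t F_u ≤ 2.4 d t F_u): upper limit = 2.4·0.75·0.25·65 = 29.25 kips.
  Edge l_c = 1.375 − 0.8125/2 = 0.9688 → r_n = 18.89 kips; interior l_c = 2.375 − 0.8125 = 1.562 → r_n = 29.25 kips.
  R_n,bearing = 1·18.89 + 2·29.25 = 77.39 kips → 0.75 × 77.39 = 58 kips.
Bearing governs: 58 kips.

58 kips (bearing governs)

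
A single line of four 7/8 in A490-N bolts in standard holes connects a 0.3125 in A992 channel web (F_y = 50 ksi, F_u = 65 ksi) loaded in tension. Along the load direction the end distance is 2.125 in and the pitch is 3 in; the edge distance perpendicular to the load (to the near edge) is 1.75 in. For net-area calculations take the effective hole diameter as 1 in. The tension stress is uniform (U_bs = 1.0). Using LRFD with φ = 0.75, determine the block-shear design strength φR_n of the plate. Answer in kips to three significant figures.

88.7 kips

Shear plane L_v = 2.125 + 3·3 = 11.12 in; A_gv = 11.12 × 0.3125 = 3.477 in².
A_nv = (11.12 − 3.5·1) × 0.3125 = 2.383 in².
A_nt = (1.75 − 0.5·1) × 0.3125 = 0.3906 in².
0.6 F_u A_nv = 92.93 kips; 0.6 F_y A_gv = 104.3 kips → shear rupture governs the shear term.
R_n = 92.93 + 1.0 × 65 × 0.3906 = 118.3 kips.
Design strength φR_n = 0.75 × 118.3 = 88.7 kips.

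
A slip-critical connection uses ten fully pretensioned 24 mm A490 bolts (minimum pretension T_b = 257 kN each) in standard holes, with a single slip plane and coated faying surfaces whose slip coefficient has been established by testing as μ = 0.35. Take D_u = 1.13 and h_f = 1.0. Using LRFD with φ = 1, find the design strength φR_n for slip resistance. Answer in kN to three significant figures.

1020 kN

R_n = μ · D_u · h_f · T_b · n_s · n_b = 0.35 × 1.13 × 1.0 × 257 × 1 × 10 = 1016 kN.
Design strength φR_n = 1 × 1016 = 1020 kN.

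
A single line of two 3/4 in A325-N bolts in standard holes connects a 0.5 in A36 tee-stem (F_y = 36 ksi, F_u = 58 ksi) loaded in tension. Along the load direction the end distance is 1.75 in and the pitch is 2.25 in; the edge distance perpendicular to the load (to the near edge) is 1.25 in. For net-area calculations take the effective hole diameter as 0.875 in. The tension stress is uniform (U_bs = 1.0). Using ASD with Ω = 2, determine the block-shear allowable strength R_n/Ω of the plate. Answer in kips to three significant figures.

Shear plane L_v = 1.75 + 1·2.25 = 4 in; A_gv = 4 × 0.5 = 2 in².
A_nv = (4 − 1.5·0.875) × 0.5 = 1.344 in².
A_nt = (1.25 − 0.5·0.875) × 0.5 = 0.4062 in².
0.6 F_u A_nv = 46.76 kips; 0.6 F_y A_gv = 43.2 kips → shear yielding governs the shear term.
R_n = 43.2 + 1.0 × 58 × 0.4062 = 66.76 kips.
Allowable strength R_n/Ω = 66.76 / 2 = 33.4 kips.

33.4 kips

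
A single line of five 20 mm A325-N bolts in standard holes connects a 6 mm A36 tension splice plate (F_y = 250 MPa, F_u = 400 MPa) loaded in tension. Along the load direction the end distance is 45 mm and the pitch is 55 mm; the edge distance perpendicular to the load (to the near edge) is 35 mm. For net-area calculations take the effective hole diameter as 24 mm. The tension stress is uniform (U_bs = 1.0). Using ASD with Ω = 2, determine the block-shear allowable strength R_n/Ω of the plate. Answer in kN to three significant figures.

Shear plane L_v = 45 + 4·55 = 265 mm; A_gv = 265 × 6 = 1590 mm².
A_nv = (265 − 4.5·24) × 6 = 942 mm².
A_nt = (35 − 0.5·24) × 6 = 138 mm².
0.6 F_u A_nv = 226.1 kN; 0.6 F_y A_gv = 238.5 kN → shear rupture governs the shear term.
R_n = 226.1 + 1.0 × 400 × 138 / 1000 = 281.3 kN.
Allowable strength R_n/Ω = 281.3 / 2 = 141 kN.

141 kN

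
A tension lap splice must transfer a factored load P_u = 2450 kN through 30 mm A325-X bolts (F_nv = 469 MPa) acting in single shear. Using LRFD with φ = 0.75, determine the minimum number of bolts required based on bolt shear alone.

A_b = π·30²/4 = 706.9 mm².
Per-bolt design strength φR_n = 0.75 × 469 × 706.9 × 1 / 1000 = 248.6 kN.
n ≥ 2450 / 248.6 = 9.854 → use 10 bolts.

10 bolts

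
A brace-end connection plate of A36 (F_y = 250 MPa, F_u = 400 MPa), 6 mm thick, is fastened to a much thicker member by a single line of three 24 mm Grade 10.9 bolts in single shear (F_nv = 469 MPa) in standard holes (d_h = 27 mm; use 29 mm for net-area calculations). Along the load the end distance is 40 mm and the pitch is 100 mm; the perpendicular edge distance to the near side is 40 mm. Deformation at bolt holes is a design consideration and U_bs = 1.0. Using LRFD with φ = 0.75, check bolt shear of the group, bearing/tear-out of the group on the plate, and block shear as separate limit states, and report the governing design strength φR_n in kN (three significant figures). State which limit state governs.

Bolt shear: A_b = π·24²/4 = 452.4 mm²; R_n = 469 × 452.4 × 3 × 1 / 1000 = 636.5 kN → 0.75 × 636.5 = 477 kN.
Bearing: edge l_c = 26.5, r_n = 76.32 kN; interior l_c = 73, r_n = 138.2 kN; R_n = 76.32 + 2·138.2 = 352.8 kN → 265 kN.
Block shear: A_gv = 1440, A_nv = 1005, A_nt = 153 mm²; R_n = min(0.6F_uA_nv, 0.6F_yA_gv) + U_bs·F_u·A_nt = 277.2 kN → 208 kN.
Block shear governs: 208 kN.

208 kN (block shear governs)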